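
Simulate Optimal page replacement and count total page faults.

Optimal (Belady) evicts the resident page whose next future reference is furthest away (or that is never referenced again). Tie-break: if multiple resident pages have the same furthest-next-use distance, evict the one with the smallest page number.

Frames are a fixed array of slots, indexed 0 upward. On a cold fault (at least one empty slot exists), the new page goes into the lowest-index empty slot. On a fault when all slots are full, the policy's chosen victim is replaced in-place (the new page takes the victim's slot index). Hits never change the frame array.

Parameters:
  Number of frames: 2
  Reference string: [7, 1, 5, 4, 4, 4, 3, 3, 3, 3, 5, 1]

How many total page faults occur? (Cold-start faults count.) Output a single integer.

Answer: 6

Derivation:
Step 0: ref 7 → FAULT, frames=[7,-]
Step 1: ref 1 → FAULT, frames=[7,1]
Step 2: ref 5 → FAULT (evict 7), frames=[5,1]
Step 3: ref 4 → FAULT (evict 1), frames=[5,4]
Step 4: ref 4 → HIT, frames=[5,4]
Step 5: ref 4 → HIT, frames=[5,4]
Step 6: ref 3 → FAULT (evict 4), frames=[5,3]
Step 7: ref 3 → HIT, frames=[5,3]
Step 8: ref 3 → HIT, frames=[5,3]
Step 9: ref 3 → HIT, frames=[5,3]
Step 10: ref 5 → HIT, frames=[5,3]
Step 11: ref 1 → FAULT (evict 3), frames=[5,1]
Total faults: 6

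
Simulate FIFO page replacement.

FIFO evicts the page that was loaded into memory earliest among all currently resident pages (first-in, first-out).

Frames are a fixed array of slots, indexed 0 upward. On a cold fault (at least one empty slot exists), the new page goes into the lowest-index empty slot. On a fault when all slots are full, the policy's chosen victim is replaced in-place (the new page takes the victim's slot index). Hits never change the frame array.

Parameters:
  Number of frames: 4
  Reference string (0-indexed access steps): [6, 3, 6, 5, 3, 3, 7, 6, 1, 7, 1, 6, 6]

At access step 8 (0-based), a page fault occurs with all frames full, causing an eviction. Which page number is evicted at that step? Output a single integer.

Answer: 6

Derivation:
Step 0: ref 6 -> FAULT, frames=[6,-,-,-]
Step 1: ref 3 -> FAULT, frames=[6,3,-,-]
Step 2: ref 6 -> HIT, frames=[6,3,-,-]
Step 3: ref 5 -> FAULT, frames=[6,3,5,-]
Step 4: ref 3 -> HIT, frames=[6,3,5,-]
Step 5: ref 3 -> HIT, frames=[6,3,5,-]
Step 6: ref 7 -> FAULT, frames=[6,3,5,7]
Step 7: ref 6 -> HIT, frames=[6,3,5,7]
Step 8: ref 1 -> FAULT, evict 6, frames=[1,3,5,7]
At step 8: evicted page 6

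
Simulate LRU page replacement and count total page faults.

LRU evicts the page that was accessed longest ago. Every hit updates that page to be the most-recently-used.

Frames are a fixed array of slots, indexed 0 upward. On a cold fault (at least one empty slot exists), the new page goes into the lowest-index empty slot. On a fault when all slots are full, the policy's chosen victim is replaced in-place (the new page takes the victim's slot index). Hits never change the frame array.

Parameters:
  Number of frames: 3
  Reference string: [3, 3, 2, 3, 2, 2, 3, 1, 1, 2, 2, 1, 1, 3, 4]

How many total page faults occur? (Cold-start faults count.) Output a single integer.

Answer: 4

Derivation:
Step 0: ref 3 → FAULT, frames=[3,-,-]
Step 1: ref 3 → HIT, frames=[3,-,-]
Step 2: ref 2 → FAULT, frames=[3,2,-]
Step 3: ref 3 → HIT, frames=[3,2,-]
Step 4: ref 2 → HIT, frames=[3,2,-]
Step 5: ref 2 → HIT, frames=[3,2,-]
Step 6: ref 3 → HIT, frames=[3,2,-]
Step 7: ref 1 → FAULT, frames=[3,2,1]
Step 8: ref 1 → HIT, frames=[3,2,1]
Step 9: ref 2 → HIT, frames=[3,2,1]
Step 10: ref 2 → HIT, frames=[3,2,1]
Step 11: ref 1 → HIT, frames=[3,2,1]
Step 12: ref 1 → HIT, frames=[3,2,1]
Step 13: ref 3 → HIT, frames=[3,2,1]
Step 14: ref 4 → FAULT (evict 2), frames=[3,4,1]
Total faults: 4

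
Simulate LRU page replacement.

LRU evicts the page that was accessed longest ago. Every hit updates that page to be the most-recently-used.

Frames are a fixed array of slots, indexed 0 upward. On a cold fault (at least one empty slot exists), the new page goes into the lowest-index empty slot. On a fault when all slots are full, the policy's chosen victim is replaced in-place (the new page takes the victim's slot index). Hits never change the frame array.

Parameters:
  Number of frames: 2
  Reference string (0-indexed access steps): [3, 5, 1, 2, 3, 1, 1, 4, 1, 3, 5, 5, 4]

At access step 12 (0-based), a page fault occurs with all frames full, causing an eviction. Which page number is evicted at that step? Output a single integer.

Step 0: ref 3 -> FAULT, frames=[3,-]
Step 1: ref 5 -> FAULT, frames=[3,5]
Step 2: ref 1 -> FAULT, evict 3, frames=[1,5]
Step 3: ref 2 -> FAULT, evict 5, frames=[1,2]
Step 4: ref 3 -> FAULT, evict 1, frames=[3,2]
Step 5: ref 1 -> FAULT, evict 2, frames=[3,1]
Step 6: ref 1 -> HIT, frames=[3,1]
Step 7: ref 4 -> FAULT, evict 3, frames=[4,1]
Step 8: ref 1 -> HIT, frames=[4,1]
Step 9: ref 3 -> FAULT, evict 4, frames=[3,1]
Step 10: ref 5 -> FAULT, evict 1, frames=[3,5]
Step 11: ref 5 -> HIT, frames=[3,5]
Step 12: ref 4 -> FAULT, evict 3, frames=[4,5]
At step 12: evicted page 3

Answer: 3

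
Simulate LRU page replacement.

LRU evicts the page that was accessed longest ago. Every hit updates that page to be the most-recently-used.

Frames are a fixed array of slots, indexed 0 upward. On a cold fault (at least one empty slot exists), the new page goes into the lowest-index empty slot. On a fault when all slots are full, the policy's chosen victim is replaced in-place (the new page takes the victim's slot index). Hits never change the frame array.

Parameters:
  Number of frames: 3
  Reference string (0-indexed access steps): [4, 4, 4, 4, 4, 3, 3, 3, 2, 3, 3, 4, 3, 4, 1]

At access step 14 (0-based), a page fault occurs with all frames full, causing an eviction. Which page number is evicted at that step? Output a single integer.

Answer: 2

Derivation:
Step 0: ref 4 -> FAULT, frames=[4,-,-]
Step 1: ref 4 -> HIT, frames=[4,-,-]
Step 2: ref 4 -> HIT, frames=[4,-,-]
Step 3: ref 4 -> HIT, frames=[4,-,-]
Step 4: ref 4 -> HIT, frames=[4,-,-]
Step 5: ref 3 -> FAULT, frames=[4,3,-]
Step 6: ref 3 -> HIT, frames=[4,3,-]
Step 7: ref 3 -> HIT, frames=[4,3,-]
Step 8: ref 2 -> FAULT, frames=[4,3,2]
Step 9: ref 3 -> HIT, frames=[4,3,2]
Step 10: ref 3 -> HIT, frames=[4,3,2]
Step 11: ref 4 -> HIT, frames=[4,3,2]
Step 12: ref 3 -> HIT, frames=[4,3,2]
Step 13: ref 4 -> HIT, frames=[4,3,2]
Step 14: ref 1 -> FAULT, evict 2, frames=[4,3,1]
At step 14: evicted page 2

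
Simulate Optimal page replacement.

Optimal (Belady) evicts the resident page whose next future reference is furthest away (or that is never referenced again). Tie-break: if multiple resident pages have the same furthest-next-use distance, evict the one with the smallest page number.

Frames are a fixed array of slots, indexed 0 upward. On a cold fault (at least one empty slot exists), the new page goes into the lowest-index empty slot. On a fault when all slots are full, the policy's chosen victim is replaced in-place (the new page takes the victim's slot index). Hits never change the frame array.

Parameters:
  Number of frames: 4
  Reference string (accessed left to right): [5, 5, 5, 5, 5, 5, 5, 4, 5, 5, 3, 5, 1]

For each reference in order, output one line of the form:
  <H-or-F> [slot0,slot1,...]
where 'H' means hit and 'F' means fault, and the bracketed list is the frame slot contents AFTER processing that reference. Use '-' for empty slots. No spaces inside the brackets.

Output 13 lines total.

F [5,-,-,-]
H [5,-,-,-]
H [5,-,-,-]
H [5,-,-,-]
H [5,-,-,-]
H [5,-,-,-]
H [5,-,-,-]
F [5,4,-,-]
H [5,4,-,-]
H [5,4,-,-]
F [5,4,3,-]
H [5,4,3,-]
F [5,4,3,1]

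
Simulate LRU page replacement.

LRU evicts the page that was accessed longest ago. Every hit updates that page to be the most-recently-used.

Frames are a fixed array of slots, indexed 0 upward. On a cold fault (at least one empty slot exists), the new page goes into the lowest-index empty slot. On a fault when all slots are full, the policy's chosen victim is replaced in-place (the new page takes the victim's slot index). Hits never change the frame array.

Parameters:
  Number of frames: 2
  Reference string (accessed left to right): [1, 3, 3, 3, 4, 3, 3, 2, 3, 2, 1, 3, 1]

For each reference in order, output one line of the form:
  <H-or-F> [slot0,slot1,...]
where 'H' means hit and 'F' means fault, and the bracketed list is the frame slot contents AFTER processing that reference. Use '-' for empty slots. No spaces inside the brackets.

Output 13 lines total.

F [1,-]
F [1,3]
H [1,3]
H [1,3]
F [4,3]
H [4,3]
H [4,3]
F [2,3]
H [2,3]
H [2,3]
F [2,1]
F [3,1]
H [3,1]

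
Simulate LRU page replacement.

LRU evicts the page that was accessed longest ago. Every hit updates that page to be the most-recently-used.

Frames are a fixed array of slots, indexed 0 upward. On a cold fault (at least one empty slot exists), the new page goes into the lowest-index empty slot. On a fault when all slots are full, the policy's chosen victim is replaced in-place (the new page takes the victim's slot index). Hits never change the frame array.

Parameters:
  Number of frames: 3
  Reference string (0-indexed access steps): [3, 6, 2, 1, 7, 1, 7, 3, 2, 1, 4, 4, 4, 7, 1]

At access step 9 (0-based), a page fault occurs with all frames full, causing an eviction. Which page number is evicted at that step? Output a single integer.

Step 0: ref 3 -> FAULT, frames=[3,-,-]
Step 1: ref 6 -> FAULT, frames=[3,6,-]
Step 2: ref 2 -> FAULT, frames=[3,6,2]
Step 3: ref 1 -> FAULT, evict 3, frames=[1,6,2]
Step 4: ref 7 -> FAULT, evict 6, frames=[1,7,2]
Step 5: ref 1 -> HIT, frames=[1,7,2]
Step 6: ref 7 -> HIT, frames=[1,7,2]
Step 7: ref 3 -> FAULT, evict 2, frames=[1,7,3]
Step 8: ref 2 -> FAULT, evict 1, frames=[2,7,3]
Step 9: ref 1 -> FAULT, evict 7, frames=[2,1,3]
At step 9: evicted page 7

Answer: 7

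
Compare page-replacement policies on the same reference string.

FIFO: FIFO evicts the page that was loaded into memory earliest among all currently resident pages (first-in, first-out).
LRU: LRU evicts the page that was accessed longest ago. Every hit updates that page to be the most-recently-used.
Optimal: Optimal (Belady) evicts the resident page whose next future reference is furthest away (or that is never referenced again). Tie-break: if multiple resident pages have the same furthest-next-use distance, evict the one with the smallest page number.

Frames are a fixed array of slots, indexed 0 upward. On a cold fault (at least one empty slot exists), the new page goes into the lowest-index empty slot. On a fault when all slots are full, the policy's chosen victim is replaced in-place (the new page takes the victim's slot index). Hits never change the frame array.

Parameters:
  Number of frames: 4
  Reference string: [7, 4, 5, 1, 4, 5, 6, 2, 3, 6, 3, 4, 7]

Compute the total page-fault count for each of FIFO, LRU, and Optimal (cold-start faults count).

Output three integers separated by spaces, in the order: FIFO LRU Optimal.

--- FIFO ---
  step 0: ref 7 -> FAULT, frames=[7,-,-,-] (faults so far: 1)
  step 1: ref 4 -> FAULT, frames=[7,4,-,-] (faults so far: 2)
  step 2: ref 5 -> FAULT, frames=[7,4,5,-] (faults so far: 3)
  step 3: ref 1 -> FAULT, frames=[7,4,5,1] (faults so far: 4)
  step 4: ref 4 -> HIT, frames=[7,4,5,1] (faults so far: 4)
  step 5: ref 5 -> HIT, frames=[7,4,5,1] (faults so far: 4)
  step 6: ref 6 -> FAULT, evict 7, frames=[6,4,5,1] (faults so far: 5)
  step 7: ref 2 -> FAULT, evict 4, frames=[6,2,5,1] (faults so far: 6)
  step 8: ref 3 -> FAULT, evict 5, frames=[6,2,3,1] (faults so far: 7)
  step 9: ref 6 -> HIT, frames=[6,2,3,1] (faults so far: 7)
  step 10: ref 3 -> HIT, frames=[6,2,3,1] (faults so far: 7)
  step 11: ref 4 -> FAULT, evict 1, frames=[6,2,3,4] (faults so far: 8)
  step 12: ref 7 -> FAULT, evict 6, frames=[7,2,3,4] (faults so far: 9)
  FIFO total faults: 9
--- LRU ---
  step 0: ref 7 -> FAULT, frames=[7,-,-,-] (faults so far: 1)
  step 1: ref 4 -> FAULT, frames=[7,4,-,-] (faults so far: 2)
  step 2: ref 5 -> FAULT, frames=[7,4,5,-] (faults so far: 3)
  step 3: ref 1 -> FAULT, frames=[7,4,5,1] (faults so far: 4)
  step 4: ref 4 -> HIT, frames=[7,4,5,1] (faults so far: 4)
  step 5: ref 5 -> HIT, frames=[7,4,5,1] (faults so far: 4)
  step 6: ref 6 -> FAULT, evict 7, frames=[6,4,5,1] (faults so far: 5)
  step 7: ref 2 -> FAULT, evict 1, frames=[6,4,5,2] (faults so far: 6)
  step 8: ref 3 -> FAULT, evict 4, frames=[6,3,5,2] (faults so far: 7)
  step 9: ref 6 -> HIT, frames=[6,3,5,2] (faults so far: 7)
  step 10: ref 3 -> HIT, frames=[6,3,5,2] (faults so far: 7)
  step 11: ref 4 -> FAULT, evict 5, frames=[6,3,4,2] (faults so far: 8)
  step 12: ref 7 -> FAULT, evict 2, frames=[6,3,4,7] (faults so far: 9)
  LRU total faults: 9
--- Optimal ---
  step 0: ref 7 -> FAULT, frames=[7,-,-,-] (faults so far: 1)
  step 1: ref 4 -> FAULT, frames=[7,4,-,-] (faults so far: 2)
  step 2: ref 5 -> FAULT, frames=[7,4,5,-] (faults so far: 3)
  step 3: ref 1 -> FAULT, frames=[7,4,5,1] (faults so far: 4)
  step 4: ref 4 -> HIT, frames=[7,4,5,1] (faults so far: 4)
  step 5: ref 5 -> HIT, frames=[7,4,5,1] (faults so far: 4)
  step 6: ref 6 -> FAULT, evict 1, frames=[7,4,5,6] (faults so far: 5)
  step 7: ref 2 -> FAULT, evict 5, frames=[7,4,2,6] (faults so far: 6)
  step 8: ref 3 -> FAULT, evict 2, frames=[7,4,3,6] (faults so far: 7)
  step 9: ref 6 -> HIT, frames=[7,4,3,6] (faults so far: 7)
  step 10: ref 3 -> HIT, frames=[7,4,3,6] (faults so far: 7)
  step 11: ref 4 -> HIT, frames=[7,4,3,6] (faults so far: 7)
  step 12: ref 7 -> HIT, frames=[7,4,3,6] (faults so far: 7)
  Optimal total faults: 7

Answer: 9 9 7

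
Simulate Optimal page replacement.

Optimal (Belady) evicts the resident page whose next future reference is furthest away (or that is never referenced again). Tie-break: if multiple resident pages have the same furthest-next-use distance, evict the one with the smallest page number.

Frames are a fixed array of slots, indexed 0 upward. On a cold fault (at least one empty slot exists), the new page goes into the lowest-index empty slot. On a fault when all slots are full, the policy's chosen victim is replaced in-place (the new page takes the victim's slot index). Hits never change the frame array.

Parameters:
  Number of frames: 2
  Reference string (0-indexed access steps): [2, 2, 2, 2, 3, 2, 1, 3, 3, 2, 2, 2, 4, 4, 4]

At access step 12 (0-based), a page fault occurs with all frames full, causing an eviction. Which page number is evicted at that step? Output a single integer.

Answer: 2

Derivation:
Step 0: ref 2 -> FAULT, frames=[2,-]
Step 1: ref 2 -> HIT, frames=[2,-]
Step 2: ref 2 -> HIT, frames=[2,-]
Step 3: ref 2 -> HIT, frames=[2,-]
Step 4: ref 3 -> FAULT, frames=[2,3]
Step 5: ref 2 -> HIT, frames=[2,3]
Step 6: ref 1 -> FAULT, evict 2, frames=[1,3]
Step 7: ref 3 -> HIT, frames=[1,3]
Step 8: ref 3 -> HIT, frames=[1,3]
Step 9: ref 2 -> FAULT, evict 1, frames=[2,3]
Step 10: ref 2 -> HIT, frames=[2,3]
Step 11: ref 2 -> HIT, frames=[2,3]
Step 12: ref 4 -> FAULT, evict 2, frames=[4,3]
At step 12: evicted page 2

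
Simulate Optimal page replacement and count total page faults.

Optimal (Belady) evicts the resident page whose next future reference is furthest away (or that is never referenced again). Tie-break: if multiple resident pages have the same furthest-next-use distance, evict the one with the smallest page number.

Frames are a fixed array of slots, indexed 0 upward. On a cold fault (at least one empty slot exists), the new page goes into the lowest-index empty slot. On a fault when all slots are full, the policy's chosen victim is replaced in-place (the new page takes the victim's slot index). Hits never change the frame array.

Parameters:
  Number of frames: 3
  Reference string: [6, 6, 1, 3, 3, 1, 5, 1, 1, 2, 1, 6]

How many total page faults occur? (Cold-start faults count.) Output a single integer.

Step 0: ref 6 → FAULT, frames=[6,-,-]
Step 1: ref 6 → HIT, frames=[6,-,-]
Step 2: ref 1 → FAULT, frames=[6,1,-]
Step 3: ref 3 → FAULT, frames=[6,1,3]
Step 4: ref 3 → HIT, frames=[6,1,3]
Step 5: ref 1 → HIT, frames=[6,1,3]
Step 6: ref 5 → FAULT (evict 3), frames=[6,1,5]
Step 7: ref 1 → HIT, frames=[6,1,5]
Step 8: ref 1 → HIT, frames=[6,1,5]
Step 9: ref 2 → FAULT (evict 5), frames=[6,1,2]
Step 10: ref 1 → HIT, frames=[6,1,2]
Step 11: ref 6 → HIT, frames=[6,1,2]
Total faults: 5

Answer: 5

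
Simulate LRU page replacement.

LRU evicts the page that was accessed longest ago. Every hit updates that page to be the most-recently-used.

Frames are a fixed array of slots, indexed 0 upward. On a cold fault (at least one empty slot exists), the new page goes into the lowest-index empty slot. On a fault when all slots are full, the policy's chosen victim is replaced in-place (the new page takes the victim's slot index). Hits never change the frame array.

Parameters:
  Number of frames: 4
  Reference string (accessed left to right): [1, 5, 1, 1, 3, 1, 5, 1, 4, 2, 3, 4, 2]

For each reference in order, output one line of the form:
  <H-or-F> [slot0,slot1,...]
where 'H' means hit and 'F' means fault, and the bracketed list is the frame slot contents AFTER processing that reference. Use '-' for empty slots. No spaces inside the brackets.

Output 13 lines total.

F [1,-,-,-]
F [1,5,-,-]
H [1,5,-,-]
H [1,5,-,-]
F [1,5,3,-]
H [1,5,3,-]
H [1,5,3,-]
H [1,5,3,-]
F [1,5,3,4]
F [1,5,2,4]
F [1,3,2,4]
H [1,3,2,4]
H [1,3,2,4]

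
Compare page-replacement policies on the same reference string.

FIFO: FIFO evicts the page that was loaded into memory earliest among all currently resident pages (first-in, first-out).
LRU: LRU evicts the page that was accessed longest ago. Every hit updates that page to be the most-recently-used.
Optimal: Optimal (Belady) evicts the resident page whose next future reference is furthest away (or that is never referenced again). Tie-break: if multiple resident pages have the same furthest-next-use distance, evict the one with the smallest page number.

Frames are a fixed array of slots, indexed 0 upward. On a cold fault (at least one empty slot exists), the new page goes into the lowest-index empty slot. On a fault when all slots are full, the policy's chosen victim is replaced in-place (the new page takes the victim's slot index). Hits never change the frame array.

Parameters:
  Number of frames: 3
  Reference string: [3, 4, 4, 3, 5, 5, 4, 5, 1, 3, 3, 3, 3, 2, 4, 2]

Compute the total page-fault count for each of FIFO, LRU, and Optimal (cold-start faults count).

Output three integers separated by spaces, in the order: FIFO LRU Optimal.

--- FIFO ---
  step 0: ref 3 -> FAULT, frames=[3,-,-] (faults so far: 1)
  step 1: ref 4 -> FAULT, frames=[3,4,-] (faults so far: 2)
  step 2: ref 4 -> HIT, frames=[3,4,-] (faults so far: 2)
  step 3: ref 3 -> HIT, frames=[3,4,-] (faults so far: 2)
  step 4: ref 5 -> FAULT, frames=[3,4,5] (faults so far: 3)
  step 5: ref 5 -> HIT, frames=[3,4,5] (faults so far: 3)
  step 6: ref 4 -> HIT, frames=[3,4,5] (faults so far: 3)
  step 7: ref 5 -> HIT, frames=[3,4,5] (faults so far: 3)
  step 8: ref 1 -> FAULT, evict 3, frames=[1,4,5] (faults so far: 4)
  step 9: ref 3 -> FAULT, evict 4, frames=[1,3,5] (faults so far: 5)
  step 10: ref 3 -> HIT, frames=[1,3,5] (faults so far: 5)
  step 11: ref 3 -> HIT, frames=[1,3,5] (faults so far: 5)
  step 12: ref 3 -> HIT, frames=[1,3,5] (faults so far: 5)
  step 13: ref 2 -> FAULT, evict 5, frames=[1,3,2] (faults so far: 6)
  step 14: ref 4 -> FAULT, evict 1, frames=[4,3,2] (faults so far: 7)
  step 15: ref 2 -> HIT, frames=[4,3,2] (faults so far: 7)
  FIFO total faults: 7
--- LRU ---
  step 0: ref 3 -> FAULT, frames=[3,-,-] (faults so far: 1)
  step 1: ref 4 -> FAULT, frames=[3,4,-] (faults so far: 2)
  step 2: ref 4 -> HIT, frames=[3,4,-] (faults so far: 2)
  step 3: ref 3 -> HIT, frames=[3,4,-] (faults so far: 2)
  step 4: ref 5 -> FAULT, frames=[3,4,5] (faults so far: 3)
  step 5: ref 5 -> HIT, frames=[3,4,5] (faults so far: 3)
  step 6: ref 4 -> HIT, frames=[3,4,5] (faults so far: 3)
  step 7: ref 5 -> HIT, frames=[3,4,5] (faults so far: 3)
  step 8: ref 1 -> FAULT, evict 3, frames=[1,4,5] (faults so far: 4)
  step 9: ref 3 -> FAULT, evict 4, frames=[1,3,5] (faults so far: 5)
  step 10: ref 3 -> HIT, frames=[1,3,5] (faults so far: 5)
  step 11: ref 3 -> HIT, frames=[1,3,5] (faults so far: 5)
  step 12: ref 3 -> HIT, frames=[1,3,5] (faults so far: 5)
  step 13: ref 2 -> FAULT, evict 5, frames=[1,3,2] (faults so far: 6)
  step 14: ref 4 -> FAULT, evict 1, frames=[4,3,2] (faults so far: 7)
  step 15: ref 2 -> HIT, frames=[4,3,2] (faults so far: 7)
  LRU total faults: 7
--- Optimal ---
  step 0: ref 3 -> FAULT, frames=[3,-,-] (faults so far: 1)
  step 1: ref 4 -> FAULT, frames=[3,4,-] (faults so far: 2)
  step 2: ref 4 -> HIT, frames=[3,4,-] (faults so far: 2)
  step 3: ref 3 -> HIT, frames=[3,4,-] (faults so far: 2)
  step 4: ref 5 -> FAULT, frames=[3,4,5] (faults so far: 3)
  step 5: ref 5 -> HIT, frames=[3,4,5] (faults so far: 3)
  step 6: ref 4 -> HIT, frames=[3,4,5] (faults so far: 3)
  step 7: ref 5 -> HIT, frames=[3,4,5] (faults so far: 3)
  step 8: ref 1 -> FAULT, evict 5, frames=[3,4,1] (faults so far: 4)
  step 9: ref 3 -> HIT, frames=[3,4,1] (faults so far: 4)
  step 10: ref 3 -> HIT, frames=[3,4,1] (faults so far: 4)
  step 11: ref 3 -> HIT, frames=[3,4,1] (faults so far: 4)
  step 12: ref 3 -> HIT, frames=[3,4,1] (faults so far: 4)
  step 13: ref 2 -> FAULT, evict 1, frames=[3,4,2] (faults so far: 5)
  step 14: ref 4 -> HIT, frames=[3,4,2] (faults so far: 5)
  step 15: ref 2 -> HIT, frames=[3,4,2] (faults so far: 5)
  Optimal total faults: 5

Answer: 7 7 5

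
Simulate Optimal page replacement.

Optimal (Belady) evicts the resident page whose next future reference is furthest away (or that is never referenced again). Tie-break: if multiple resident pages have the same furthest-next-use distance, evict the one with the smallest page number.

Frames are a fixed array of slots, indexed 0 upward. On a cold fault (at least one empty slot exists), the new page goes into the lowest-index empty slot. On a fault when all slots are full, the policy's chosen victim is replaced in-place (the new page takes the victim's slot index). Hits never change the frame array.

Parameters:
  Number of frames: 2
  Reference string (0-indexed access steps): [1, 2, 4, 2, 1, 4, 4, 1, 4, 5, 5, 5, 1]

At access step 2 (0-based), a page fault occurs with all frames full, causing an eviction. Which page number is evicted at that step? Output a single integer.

Answer: 1

Derivation:
Step 0: ref 1 -> FAULT, frames=[1,-]
Step 1: ref 2 -> FAULT, frames=[1,2]
Step 2: ref 4 -> FAULT, evict 1, frames=[4,2]
At step 2: evicted page 1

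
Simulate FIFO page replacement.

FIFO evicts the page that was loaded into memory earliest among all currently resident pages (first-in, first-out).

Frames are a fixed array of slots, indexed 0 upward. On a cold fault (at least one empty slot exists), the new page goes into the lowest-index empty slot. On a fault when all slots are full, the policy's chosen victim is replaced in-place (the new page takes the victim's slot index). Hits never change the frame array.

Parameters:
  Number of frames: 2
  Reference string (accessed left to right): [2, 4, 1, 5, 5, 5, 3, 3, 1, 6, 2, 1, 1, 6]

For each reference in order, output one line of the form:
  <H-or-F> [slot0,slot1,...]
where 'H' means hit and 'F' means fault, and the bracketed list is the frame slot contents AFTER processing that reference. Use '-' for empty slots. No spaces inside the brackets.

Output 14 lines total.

F [2,-]
F [2,4]
F [1,4]
F [1,5]
H [1,5]
H [1,5]
F [3,5]
H [3,5]
F [3,1]
F [6,1]
F [6,2]
F [1,2]
H [1,2]
F [1,6]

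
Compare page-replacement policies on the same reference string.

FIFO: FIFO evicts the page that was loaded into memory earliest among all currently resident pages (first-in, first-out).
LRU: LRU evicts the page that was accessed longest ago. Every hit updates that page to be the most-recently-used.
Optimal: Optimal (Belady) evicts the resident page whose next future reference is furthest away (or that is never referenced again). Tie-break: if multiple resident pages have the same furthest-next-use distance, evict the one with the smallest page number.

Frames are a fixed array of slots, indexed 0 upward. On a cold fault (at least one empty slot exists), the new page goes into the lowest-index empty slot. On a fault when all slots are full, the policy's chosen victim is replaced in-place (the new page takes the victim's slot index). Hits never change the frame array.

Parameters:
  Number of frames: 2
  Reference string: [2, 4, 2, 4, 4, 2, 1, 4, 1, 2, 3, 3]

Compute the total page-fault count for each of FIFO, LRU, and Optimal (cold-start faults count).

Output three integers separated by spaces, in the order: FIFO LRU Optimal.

Answer: 5 6 5

Derivation:
--- FIFO ---
  step 0: ref 2 -> FAULT, frames=[2,-] (faults so far: 1)
  step 1: ref 4 -> FAULT, frames=[2,4] (faults so far: 2)
  step 2: ref 2 -> HIT, frames=[2,4] (faults so far: 2)
  step 3: ref 4 -> HIT, frames=[2,4] (faults so far: 2)
  step 4: ref 4 -> HIT, frames=[2,4] (faults so far: 2)
  step 5: ref 2 -> HIT, frames=[2,4] (faults so far: 2)
  step 6: ref 1 -> FAULT, evict 2, frames=[1,4] (faults so far: 3)
  step 7: ref 4 -> HIT, frames=[1,4] (faults so far: 3)
  step 8: ref 1 -> HIT, frames=[1,4] (faults so far: 3)
  step 9: ref 2 -> FAULT, evict 4, frames=[1,2] (faults so far: 4)
  step 10: ref 3 -> FAULT, evict 1, frames=[3,2] (faults so far: 5)
  step 11: ref 3 -> HIT, frames=[3,2] (faults so far: 5)
  FIFO total faults: 5
--- LRU ---
  step 0: ref 2 -> FAULT, frames=[2,-] (faults so far: 1)
  step 1: ref 4 -> FAULT, frames=[2,4] (faults so far: 2)
  step 2: ref 2 -> HIT, frames=[2,4] (faults so far: 2)
  step 3: ref 4 -> HIT, frames=[2,4] (faults so far: 2)
  step 4: ref 4 -> HIT, frames=[2,4] (faults so far: 2)
  step 5: ref 2 -> HIT, frames=[2,4] (faults so far: 2)
  step 6: ref 1 -> FAULT, evict 4, frames=[2,1] (faults so far: 3)
  step 7: ref 4 -> FAULT, evict 2, frames=[4,1] (faults so far: 4)
  step 8: ref 1 -> HIT, frames=[4,1] (faults so far: 4)
  step 9: ref 2 -> FAULT, evict 4, frames=[2,1] (faults so far: 5)
  step 10: ref 3 -> FAULT, evict 1, frames=[2,3] (faults so far: 6)
  step 11: ref 3 -> HIT, frames=[2,3] (faults so far: 6)
  LRU total faults: 6
--- Optimal ---
  step 0: ref 2 -> FAULT, frames=[2,-] (faults so far: 1)
  step 1: ref 4 -> FAULT, frames=[2,4] (faults so far: 2)
  step 2: ref 2 -> HIT, frames=[2,4] (faults so far: 2)
  step 3: ref 4 -> HIT, frames=[2,4] (faults so far: 2)
  step 4: ref 4 -> HIT, frames=[2,4] (faults so far: 2)
  step 5: ref 2 -> HIT, frames=[2,4] (faults so far: 2)
  step 6: ref 1 -> FAULT, evict 2, frames=[1,4] (faults so far: 3)
  step 7: ref 4 -> HIT, frames=[1,4] (faults so far: 3)
  step 8: ref 1 -> HIT, frames=[1,4] (faults so far: 3)
  step 9: ref 2 -> FAULT, evict 1, frames=[2,4] (faults so far: 4)
  step 10: ref 3 -> FAULT, evict 2, frames=[3,4] (faults so far: 5)
  step 11: ref 3 -> HIT, frames=[3,4] (faults so far: 5)
  Optimal total faults: 5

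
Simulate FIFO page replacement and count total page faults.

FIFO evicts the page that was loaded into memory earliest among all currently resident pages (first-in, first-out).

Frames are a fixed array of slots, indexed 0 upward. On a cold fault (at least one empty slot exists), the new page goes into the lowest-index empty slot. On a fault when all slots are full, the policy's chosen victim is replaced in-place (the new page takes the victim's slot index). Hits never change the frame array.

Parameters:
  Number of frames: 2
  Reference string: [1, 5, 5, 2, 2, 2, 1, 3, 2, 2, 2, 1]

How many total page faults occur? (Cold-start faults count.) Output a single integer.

Step 0: ref 1 → FAULT, frames=[1,-]
Step 1: ref 5 → FAULT, frames=[1,5]
Step 2: ref 5 → HIT, frames=[1,5]
Step 3: ref 2 → FAULT (evict 1), frames=[2,5]
Step 4: ref 2 → HIT, frames=[2,5]
Step 5: ref 2 → HIT, frames=[2,5]
Step 6: ref 1 → FAULT (evict 5), frames=[2,1]
Step 7: ref 3 → FAULT (evict 2), frames=[3,1]
Step 8: ref 2 → FAULT (evict 1), frames=[3,2]
Step 9: ref 2 → HIT, frames=[3,2]
Step 10: ref 2 → HIT, frames=[3,2]
Step 11: ref 1 → FAULT (evict 3), frames=[1,2]
Total faults: 7

Answer: 7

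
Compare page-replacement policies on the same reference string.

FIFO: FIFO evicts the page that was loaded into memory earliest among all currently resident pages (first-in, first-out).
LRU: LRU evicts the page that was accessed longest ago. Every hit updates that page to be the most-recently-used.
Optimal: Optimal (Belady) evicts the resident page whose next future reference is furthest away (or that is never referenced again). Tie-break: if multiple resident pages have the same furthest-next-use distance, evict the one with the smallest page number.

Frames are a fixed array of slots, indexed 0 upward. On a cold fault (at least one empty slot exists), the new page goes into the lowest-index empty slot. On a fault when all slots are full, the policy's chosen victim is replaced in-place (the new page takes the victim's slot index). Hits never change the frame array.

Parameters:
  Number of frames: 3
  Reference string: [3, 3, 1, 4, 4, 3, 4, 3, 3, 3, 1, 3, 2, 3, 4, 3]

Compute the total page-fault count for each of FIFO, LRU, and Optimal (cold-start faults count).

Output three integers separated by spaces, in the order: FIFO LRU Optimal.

--- FIFO ---
  step 0: ref 3 -> FAULT, frames=[3,-,-] (faults so far: 1)
  step 1: ref 3 -> HIT, frames=[3,-,-] (faults so far: 1)
  step 2: ref 1 -> FAULT, frames=[3,1,-] (faults so far: 2)
  step 3: ref 4 -> FAULT, frames=[3,1,4] (faults so far: 3)
  step 4: ref 4 -> HIT, frames=[3,1,4] (faults so far: 3)
  step 5: ref 3 -> HIT, frames=[3,1,4] (faults so far: 3)
  step 6: ref 4 -> HIT, frames=[3,1,4] (faults so far: 3)
  step 7: ref 3 -> HIT, frames=[3,1,4] (faults so far: 3)
  step 8: ref 3 -> HIT, frames=[3,1,4] (faults so far: 3)
  step 9: ref 3 -> HIT, frames=[3,1,4] (faults so far: 3)
  step 10: ref 1 -> HIT, frames=[3,1,4] (faults so far: 3)
  step 11: ref 3 -> HIT, frames=[3,1,4] (faults so far: 3)
  step 12: ref 2 -> FAULT, evict 3, frames=[2,1,4] (faults so far: 4)
  step 13: ref 3 -> FAULT, evict 1, frames=[2,3,4] (faults so far: 5)
  step 14: ref 4 -> HIT, frames=[2,3,4] (faults so far: 5)
  step 15: ref 3 -> HIT, frames=[2,3,4] (faults so far: 5)
  FIFO total faults: 5
--- LRU ---
  step 0: ref 3 -> FAULT, frames=[3,-,-] (faults so far: 1)
  step 1: ref 3 -> HIT, frames=[3,-,-] (faults so far: 1)
  step 2: ref 1 -> FAULT, frames=[3,1,-] (faults so far: 2)
  step 3: ref 4 -> FAULT, frames=[3,1,4] (faults so far: 3)
  step 4: ref 4 -> HIT, frames=[3,1,4] (faults so far: 3)
  step 5: ref 3 -> HIT, frames=[3,1,4] (faults so far: 3)
  step 6: ref 4 -> HIT, frames=[3,1,4] (faults so far: 3)
  step 7: ref 3 -> HIT, frames=[3,1,4] (faults so far: 3)
  step 8: ref 3 -> HIT, frames=[3,1,4] (faults so far: 3)
  step 9: ref 3 -> HIT, frames=[3,1,4] (faults so far: 3)
  step 10: ref 1 -> HIT, frames=[3,1,4] (faults so far: 3)
  step 11: ref 3 -> HIT, frames=[3,1,4] (faults so far: 3)
  step 12: ref 2 -> FAULT, evict 4, frames=[3,1,2] (faults so far: 4)
  step 13: ref 3 -> HIT, frames=[3,1,2] (faults so far: 4)
  step 14: ref 4 -> FAULT, evict 1, frames=[3,4,2] (faults so far: 5)
  step 15: ref 3 -> HIT, frames=[3,4,2] (faults so far: 5)
  LRU total faults: 5
--- Optimal ---
  step 0: ref 3 -> FAULT, frames=[3,-,-] (faults so far: 1)
  step 1: ref 3 -> HIT, frames=[3,-,-] (faults so far: 1)
  step 2: ref 1 -> FAULT, frames=[3,1,-] (faults so far: 2)
  step 3: ref 4 -> FAULT, frames=[3,1,4] (faults so far: 3)
  step 4: ref 4 -> HIT, frames=[3,1,4] (faults so far: 3)
  step 5: ref 3 -> HIT, frames=[3,1,4] (faults so far: 3)
  step 6: ref 4 -> HIT, frames=[3,1,4] (faults so far: 3)
  step 7: ref 3 -> HIT, frames=[3,1,4] (faults so far: 3)
  step 8: ref 3 -> HIT, frames=[3,1,4] (faults so far: 3)
  step 9: ref 3 -> HIT, frames=[3,1,4] (faults so far: 3)
  step 10: ref 1 -> HIT, frames=[3,1,4] (faults so far: 3)
  step 11: ref 3 -> HIT, frames=[3,1,4] (faults so far: 3)
  step 12: ref 2 -> FAULT, evict 1, frames=[3,2,4] (faults so far: 4)
  step 13: ref 3 -> HIT, frames=[3,2,4] (faults so far: 4)
  step 14: ref 4 -> HIT, frames=[3,2,4] (faults so far: 4)
  step 15: ref 3 -> HIT, frames=[3,2,4] (faults so far: 4)
  Optimal total faults: 4

Answer: 5 5 4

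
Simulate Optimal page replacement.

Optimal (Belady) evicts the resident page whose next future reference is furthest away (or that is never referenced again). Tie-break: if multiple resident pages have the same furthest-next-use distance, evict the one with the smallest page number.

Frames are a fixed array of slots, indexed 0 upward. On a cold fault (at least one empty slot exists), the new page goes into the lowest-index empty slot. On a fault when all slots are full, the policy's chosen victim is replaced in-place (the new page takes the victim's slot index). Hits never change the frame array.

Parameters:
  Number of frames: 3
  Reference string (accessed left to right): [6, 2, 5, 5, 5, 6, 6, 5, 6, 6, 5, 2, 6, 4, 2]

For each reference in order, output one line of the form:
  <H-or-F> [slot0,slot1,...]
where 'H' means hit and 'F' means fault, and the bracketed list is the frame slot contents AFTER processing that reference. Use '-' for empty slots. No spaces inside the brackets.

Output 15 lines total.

F [6,-,-]
F [6,2,-]
F [6,2,5]
H [6,2,5]
H [6,2,5]
H [6,2,5]
H [6,2,5]
H [6,2,5]
H [6,2,5]
H [6,2,5]
H [6,2,5]
H [6,2,5]
H [6,2,5]
F [6,2,4]
H [6,2,4]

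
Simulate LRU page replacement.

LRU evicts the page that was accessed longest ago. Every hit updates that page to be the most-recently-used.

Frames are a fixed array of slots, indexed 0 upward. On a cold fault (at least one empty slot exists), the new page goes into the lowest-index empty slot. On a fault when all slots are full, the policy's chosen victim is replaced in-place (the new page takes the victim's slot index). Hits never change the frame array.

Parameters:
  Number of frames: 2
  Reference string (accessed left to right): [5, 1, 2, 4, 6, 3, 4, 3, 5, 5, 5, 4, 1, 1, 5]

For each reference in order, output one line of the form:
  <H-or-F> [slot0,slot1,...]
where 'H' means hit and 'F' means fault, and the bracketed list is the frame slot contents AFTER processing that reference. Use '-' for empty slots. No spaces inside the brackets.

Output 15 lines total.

F [5,-]
F [5,1]
F [2,1]
F [2,4]
F [6,4]
F [6,3]
F [4,3]
H [4,3]
F [5,3]
H [5,3]
H [5,3]
F [5,4]
F [1,4]
H [1,4]
F [1,5]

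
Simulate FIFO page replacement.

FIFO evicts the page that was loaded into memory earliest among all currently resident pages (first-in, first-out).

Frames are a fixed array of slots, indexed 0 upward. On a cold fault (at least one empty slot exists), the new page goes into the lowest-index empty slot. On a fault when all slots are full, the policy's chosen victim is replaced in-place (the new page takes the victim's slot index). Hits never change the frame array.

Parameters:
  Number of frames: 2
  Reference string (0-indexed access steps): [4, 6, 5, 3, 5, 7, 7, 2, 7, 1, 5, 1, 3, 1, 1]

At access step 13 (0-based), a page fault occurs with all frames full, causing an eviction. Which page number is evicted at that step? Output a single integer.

Step 0: ref 4 -> FAULT, frames=[4,-]
Step 1: ref 6 -> FAULT, frames=[4,6]
Step 2: ref 5 -> FAULT, evict 4, frames=[5,6]
Step 3: ref 3 -> FAULT, evict 6, frames=[5,3]
Step 4: ref 5 -> HIT, frames=[5,3]
Step 5: ref 7 -> FAULT, evict 5, frames=[7,3]
Step 6: ref 7 -> HIT, frames=[7,3]
Step 7: ref 2 -> FAULT, evict 3, frames=[7,2]
Step 8: ref 7 -> HIT, frames=[7,2]
Step 9: ref 1 -> FAULT, evict 7, frames=[1,2]
Step 10: ref 5 -> FAULT, evict 2, frames=[1,5]
Step 11: ref 1 -> HIT, frames=[1,5]
Step 12: ref 3 -> FAULT, evict 1, frames=[3,5]
Step 13: ref 1 -> FAULT, evict 5, frames=[3,1]
At step 13: evicted page 5

Answer: 5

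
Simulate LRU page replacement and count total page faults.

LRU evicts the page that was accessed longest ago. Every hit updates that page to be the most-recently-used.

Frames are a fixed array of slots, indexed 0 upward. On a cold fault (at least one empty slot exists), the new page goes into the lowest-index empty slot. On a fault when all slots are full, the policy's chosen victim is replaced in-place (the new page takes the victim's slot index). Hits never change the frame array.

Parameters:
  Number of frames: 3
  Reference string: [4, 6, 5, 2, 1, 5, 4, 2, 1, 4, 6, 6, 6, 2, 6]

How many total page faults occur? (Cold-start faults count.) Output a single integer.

Step 0: ref 4 → FAULT, frames=[4,-,-]
Step 1: ref 6 → FAULT, frames=[4,6,-]
Step 2: ref 5 → FAULT, frames=[4,6,5]
Step 3: ref 2 → FAULT (evict 4), frames=[2,6,5]
Step 4: ref 1 → FAULT (evict 6), frames=[2,1,5]
Step 5: ref 5 → HIT, frames=[2,1,5]
Step 6: ref 4 → FAULT (evict 2), frames=[4,1,5]
Step 7: ref 2 → FAULT (evict 1), frames=[4,2,5]
Step 8: ref 1 → FAULT (evict 5), frames=[4,2,1]
Step 9: ref 4 → HIT, frames=[4,2,1]
Step 10: ref 6 → FAULT (evict 2), frames=[4,6,1]
Step 11: ref 6 → HIT, frames=[4,6,1]
Step 12: ref 6 → HIT, frames=[4,6,1]
Step 13: ref 2 → FAULT (evict 1), frames=[4,6,2]
Step 14: ref 6 → HIT, frames=[4,6,2]
Total faults: 10

Answer: 10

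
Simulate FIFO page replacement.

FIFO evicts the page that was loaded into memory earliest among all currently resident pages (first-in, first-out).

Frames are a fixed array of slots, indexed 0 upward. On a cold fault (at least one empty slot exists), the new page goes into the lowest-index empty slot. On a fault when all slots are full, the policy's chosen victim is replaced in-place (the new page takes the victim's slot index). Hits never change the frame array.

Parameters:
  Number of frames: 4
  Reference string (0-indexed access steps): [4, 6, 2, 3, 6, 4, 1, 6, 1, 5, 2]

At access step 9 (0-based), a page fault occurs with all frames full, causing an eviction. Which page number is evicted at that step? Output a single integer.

Step 0: ref 4 -> FAULT, frames=[4,-,-,-]
Step 1: ref 6 -> FAULT, frames=[4,6,-,-]
Step 2: ref 2 -> FAULT, frames=[4,6,2,-]
Step 3: ref 3 -> FAULT, frames=[4,6,2,3]
Step 4: ref 6 -> HIT, frames=[4,6,2,3]
Step 5: ref 4 -> HIT, frames=[4,6,2,3]
Step 6: ref 1 -> FAULT, evict 4, frames=[1,6,2,3]
Step 7: ref 6 -> HIT, frames=[1,6,2,3]
Step 8: ref 1 -> HIT, frames=[1,6,2,3]
Step 9: ref 5 -> FAULT, evict 6, frames=[1,5,2,3]
At step 9: evicted page 6

Answer: 6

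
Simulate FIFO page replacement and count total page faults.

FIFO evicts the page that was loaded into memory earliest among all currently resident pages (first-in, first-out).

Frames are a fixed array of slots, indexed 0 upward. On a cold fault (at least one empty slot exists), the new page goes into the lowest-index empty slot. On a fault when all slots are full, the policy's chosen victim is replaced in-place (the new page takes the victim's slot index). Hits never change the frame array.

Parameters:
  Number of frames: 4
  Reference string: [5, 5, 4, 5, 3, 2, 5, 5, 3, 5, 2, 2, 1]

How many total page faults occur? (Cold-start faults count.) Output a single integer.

Answer: 5

Derivation:
Step 0: ref 5 → FAULT, frames=[5,-,-,-]
Step 1: ref 5 → HIT, frames=[5,-,-,-]
Step 2: ref 4 → FAULT, frames=[5,4,-,-]
Step 3: ref 5 → HIT, frames=[5,4,-,-]
Step 4: ref 3 → FAULT, frames=[5,4,3,-]
Step 5: ref 2 → FAULT, frames=[5,4,3,2]
Step 6: ref 5 → HIT, frames=[5,4,3,2]
Step 7: ref 5 → HIT, frames=[5,4,3,2]
Step 8: ref 3 → HIT, frames=[5,4,3,2]
Step 9: ref 5 → HIT, frames=[5,4,3,2]
Step 10: ref 2 → HIT, frames=[5,4,3,2]
Step 11: ref 2 → HIT, frames=[5,4,3,2]
Step 12: ref 1 → FAULT (evict 5), frames=[1,4,3,2]
Total faults: 5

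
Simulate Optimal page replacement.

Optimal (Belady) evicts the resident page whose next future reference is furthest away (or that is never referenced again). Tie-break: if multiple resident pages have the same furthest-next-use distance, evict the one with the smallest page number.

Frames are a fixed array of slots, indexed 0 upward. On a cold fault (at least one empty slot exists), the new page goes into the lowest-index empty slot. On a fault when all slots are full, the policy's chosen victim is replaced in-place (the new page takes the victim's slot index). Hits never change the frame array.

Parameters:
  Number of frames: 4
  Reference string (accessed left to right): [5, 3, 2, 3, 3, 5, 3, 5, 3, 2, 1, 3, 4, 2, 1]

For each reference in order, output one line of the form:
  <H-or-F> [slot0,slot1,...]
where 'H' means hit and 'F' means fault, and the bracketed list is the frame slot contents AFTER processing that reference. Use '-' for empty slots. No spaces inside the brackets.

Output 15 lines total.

F [5,-,-,-]
F [5,3,-,-]
F [5,3,2,-]
H [5,3,2,-]
H [5,3,2,-]
H [5,3,2,-]
H [5,3,2,-]
H [5,3,2,-]
H [5,3,2,-]
H [5,3,2,-]
F [5,3,2,1]
H [5,3,2,1]
F [5,4,2,1]
H [5,4,2,1]
H [5,4,2,1]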